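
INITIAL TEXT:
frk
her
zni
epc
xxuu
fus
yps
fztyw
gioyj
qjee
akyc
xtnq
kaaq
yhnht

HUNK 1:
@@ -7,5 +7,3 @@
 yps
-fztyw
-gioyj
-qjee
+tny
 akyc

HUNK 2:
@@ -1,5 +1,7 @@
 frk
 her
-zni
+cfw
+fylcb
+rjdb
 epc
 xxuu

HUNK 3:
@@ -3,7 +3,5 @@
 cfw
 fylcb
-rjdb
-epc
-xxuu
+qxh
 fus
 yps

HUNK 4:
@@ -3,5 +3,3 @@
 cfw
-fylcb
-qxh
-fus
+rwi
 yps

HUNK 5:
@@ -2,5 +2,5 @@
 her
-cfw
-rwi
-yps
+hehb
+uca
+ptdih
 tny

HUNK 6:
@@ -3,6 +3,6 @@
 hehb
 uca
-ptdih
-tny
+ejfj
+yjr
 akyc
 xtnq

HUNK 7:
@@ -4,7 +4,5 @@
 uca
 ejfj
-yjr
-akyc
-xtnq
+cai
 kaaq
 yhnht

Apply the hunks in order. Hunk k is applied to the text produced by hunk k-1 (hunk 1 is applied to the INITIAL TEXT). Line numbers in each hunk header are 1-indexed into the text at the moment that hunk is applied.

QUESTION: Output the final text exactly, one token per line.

Answer: frk
her
hehb
uca
ejfj
cai
kaaq
yhnht

Derivation:
Hunk 1: at line 7 remove [fztyw,gioyj,qjee] add [tny] -> 12 lines: frk her zni epc xxuu fus yps tny akyc xtnq kaaq yhnht
Hunk 2: at line 1 remove [zni] add [cfw,fylcb,rjdb] -> 14 lines: frk her cfw fylcb rjdb epc xxuu fus yps tny akyc xtnq kaaq yhnht
Hunk 3: at line 3 remove [rjdb,epc,xxuu] add [qxh] -> 12 lines: frk her cfw fylcb qxh fus yps tny akyc xtnq kaaq yhnht
Hunk 4: at line 3 remove [fylcb,qxh,fus] add [rwi] -> 10 lines: frk her cfw rwi yps tny akyc xtnq kaaq yhnht
Hunk 5: at line 2 remove [cfw,rwi,yps] add [hehb,uca,ptdih] -> 10 lines: frk her hehb uca ptdih tny akyc xtnq kaaq yhnht
Hunk 6: at line 3 remove [ptdih,tny] add [ejfj,yjr] -> 10 lines: frk her hehb uca ejfj yjr akyc xtnq kaaq yhnht
Hunk 7: at line 4 remove [yjr,akyc,xtnq] add [cai] -> 8 lines: frk her hehb uca ejfj cai kaaq yhnht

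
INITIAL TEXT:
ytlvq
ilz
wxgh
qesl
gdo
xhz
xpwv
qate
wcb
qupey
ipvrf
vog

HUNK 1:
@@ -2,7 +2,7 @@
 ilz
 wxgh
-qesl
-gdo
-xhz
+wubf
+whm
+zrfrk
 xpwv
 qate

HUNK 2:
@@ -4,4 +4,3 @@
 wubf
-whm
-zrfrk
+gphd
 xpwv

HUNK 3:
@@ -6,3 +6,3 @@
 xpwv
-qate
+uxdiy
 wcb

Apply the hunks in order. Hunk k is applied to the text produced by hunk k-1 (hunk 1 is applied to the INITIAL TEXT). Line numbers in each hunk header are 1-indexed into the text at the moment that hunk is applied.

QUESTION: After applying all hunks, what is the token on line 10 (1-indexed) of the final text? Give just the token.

Hunk 1: at line 2 remove [qesl,gdo,xhz] add [wubf,whm,zrfrk] -> 12 lines: ytlvq ilz wxgh wubf whm zrfrk xpwv qate wcb qupey ipvrf vog
Hunk 2: at line 4 remove [whm,zrfrk] add [gphd] -> 11 lines: ytlvq ilz wxgh wubf gphd xpwv qate wcb qupey ipvrf vog
Hunk 3: at line 6 remove [qate] add [uxdiy] -> 11 lines: ytlvq ilz wxgh wubf gphd xpwv uxdiy wcb qupey ipvrf vog
Final line 10: ipvrf

Answer: ipvrf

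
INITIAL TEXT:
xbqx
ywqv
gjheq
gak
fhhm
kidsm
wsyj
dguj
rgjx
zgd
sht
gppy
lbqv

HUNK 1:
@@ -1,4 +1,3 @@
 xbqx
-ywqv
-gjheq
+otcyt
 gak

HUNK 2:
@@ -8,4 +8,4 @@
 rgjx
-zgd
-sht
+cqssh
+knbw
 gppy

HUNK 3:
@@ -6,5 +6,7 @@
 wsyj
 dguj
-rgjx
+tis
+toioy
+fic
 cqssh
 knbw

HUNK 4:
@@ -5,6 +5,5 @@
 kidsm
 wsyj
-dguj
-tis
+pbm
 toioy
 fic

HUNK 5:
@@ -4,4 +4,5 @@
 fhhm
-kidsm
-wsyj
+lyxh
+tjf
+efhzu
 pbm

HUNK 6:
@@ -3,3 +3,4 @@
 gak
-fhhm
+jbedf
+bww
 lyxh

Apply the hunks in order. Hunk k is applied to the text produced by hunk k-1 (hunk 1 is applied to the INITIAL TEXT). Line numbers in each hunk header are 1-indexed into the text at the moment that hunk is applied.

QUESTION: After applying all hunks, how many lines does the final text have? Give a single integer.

Answer: 15

Derivation:
Hunk 1: at line 1 remove [ywqv,gjheq] add [otcyt] -> 12 lines: xbqx otcyt gak fhhm kidsm wsyj dguj rgjx zgd sht gppy lbqv
Hunk 2: at line 8 remove [zgd,sht] add [cqssh,knbw] -> 12 lines: xbqx otcyt gak fhhm kidsm wsyj dguj rgjx cqssh knbw gppy lbqv
Hunk 3: at line 6 remove [rgjx] add [tis,toioy,fic] -> 14 lines: xbqx otcyt gak fhhm kidsm wsyj dguj tis toioy fic cqssh knbw gppy lbqv
Hunk 4: at line 5 remove [dguj,tis] add [pbm] -> 13 lines: xbqx otcyt gak fhhm kidsm wsyj pbm toioy fic cqssh knbw gppy lbqv
Hunk 5: at line 4 remove [kidsm,wsyj] add [lyxh,tjf,efhzu] -> 14 lines: xbqx otcyt gak fhhm lyxh tjf efhzu pbm toioy fic cqssh knbw gppy lbqv
Hunk 6: at line 3 remove [fhhm] add [jbedf,bww] -> 15 lines: xbqx otcyt gak jbedf bww lyxh tjf efhzu pbm toioy fic cqssh knbw gppy lbqv
Final line count: 15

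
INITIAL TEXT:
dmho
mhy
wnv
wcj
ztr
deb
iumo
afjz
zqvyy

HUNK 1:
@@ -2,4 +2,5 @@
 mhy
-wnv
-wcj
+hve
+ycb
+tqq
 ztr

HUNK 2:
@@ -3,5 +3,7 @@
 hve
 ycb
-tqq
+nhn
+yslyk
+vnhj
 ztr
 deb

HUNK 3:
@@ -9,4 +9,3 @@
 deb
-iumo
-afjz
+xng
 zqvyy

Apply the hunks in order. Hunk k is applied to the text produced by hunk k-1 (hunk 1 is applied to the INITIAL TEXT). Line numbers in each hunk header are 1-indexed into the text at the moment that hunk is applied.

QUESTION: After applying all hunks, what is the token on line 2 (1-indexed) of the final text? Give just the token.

Answer: mhy

Derivation:
Hunk 1: at line 2 remove [wnv,wcj] add [hve,ycb,tqq] -> 10 lines: dmho mhy hve ycb tqq ztr deb iumo afjz zqvyy
Hunk 2: at line 3 remove [tqq] add [nhn,yslyk,vnhj] -> 12 lines: dmho mhy hve ycb nhn yslyk vnhj ztr deb iumo afjz zqvyy
Hunk 3: at line 9 remove [iumo,afjz] add [xng] -> 11 lines: dmho mhy hve ycb nhn yslyk vnhj ztr deb xng zqvyy
Final line 2: mhy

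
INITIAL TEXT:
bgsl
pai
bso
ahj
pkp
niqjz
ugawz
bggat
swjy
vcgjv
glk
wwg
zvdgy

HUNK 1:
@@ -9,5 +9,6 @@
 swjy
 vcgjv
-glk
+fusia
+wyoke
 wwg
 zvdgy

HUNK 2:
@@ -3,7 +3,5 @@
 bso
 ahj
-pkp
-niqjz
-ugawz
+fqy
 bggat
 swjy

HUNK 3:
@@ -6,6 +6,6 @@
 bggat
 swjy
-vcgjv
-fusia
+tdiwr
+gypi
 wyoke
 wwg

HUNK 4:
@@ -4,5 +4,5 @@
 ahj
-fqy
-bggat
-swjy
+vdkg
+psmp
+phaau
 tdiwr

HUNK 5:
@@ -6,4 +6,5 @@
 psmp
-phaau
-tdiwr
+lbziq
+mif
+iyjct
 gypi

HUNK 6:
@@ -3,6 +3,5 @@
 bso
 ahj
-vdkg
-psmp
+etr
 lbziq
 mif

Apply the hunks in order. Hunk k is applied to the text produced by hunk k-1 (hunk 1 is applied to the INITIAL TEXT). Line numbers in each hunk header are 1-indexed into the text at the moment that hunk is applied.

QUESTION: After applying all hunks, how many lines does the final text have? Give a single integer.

Hunk 1: at line 9 remove [glk] add [fusia,wyoke] -> 14 lines: bgsl pai bso ahj pkp niqjz ugawz bggat swjy vcgjv fusia wyoke wwg zvdgy
Hunk 2: at line 3 remove [pkp,niqjz,ugawz] add [fqy] -> 12 lines: bgsl pai bso ahj fqy bggat swjy vcgjv fusia wyoke wwg zvdgy
Hunk 3: at line 6 remove [vcgjv,fusia] add [tdiwr,gypi] -> 12 lines: bgsl pai bso ahj fqy bggat swjy tdiwr gypi wyoke wwg zvdgy
Hunk 4: at line 4 remove [fqy,bggat,swjy] add [vdkg,psmp,phaau] -> 12 lines: bgsl pai bso ahj vdkg psmp phaau tdiwr gypi wyoke wwg zvdgy
Hunk 5: at line 6 remove [phaau,tdiwr] add [lbziq,mif,iyjct] -> 13 lines: bgsl pai bso ahj vdkg psmp lbziq mif iyjct gypi wyoke wwg zvdgy
Hunk 6: at line 3 remove [vdkg,psmp] add [etr] -> 12 lines: bgsl pai bso ahj etr lbziq mif iyjct gypi wyoke wwg zvdgy
Final line count: 12

Answer: 12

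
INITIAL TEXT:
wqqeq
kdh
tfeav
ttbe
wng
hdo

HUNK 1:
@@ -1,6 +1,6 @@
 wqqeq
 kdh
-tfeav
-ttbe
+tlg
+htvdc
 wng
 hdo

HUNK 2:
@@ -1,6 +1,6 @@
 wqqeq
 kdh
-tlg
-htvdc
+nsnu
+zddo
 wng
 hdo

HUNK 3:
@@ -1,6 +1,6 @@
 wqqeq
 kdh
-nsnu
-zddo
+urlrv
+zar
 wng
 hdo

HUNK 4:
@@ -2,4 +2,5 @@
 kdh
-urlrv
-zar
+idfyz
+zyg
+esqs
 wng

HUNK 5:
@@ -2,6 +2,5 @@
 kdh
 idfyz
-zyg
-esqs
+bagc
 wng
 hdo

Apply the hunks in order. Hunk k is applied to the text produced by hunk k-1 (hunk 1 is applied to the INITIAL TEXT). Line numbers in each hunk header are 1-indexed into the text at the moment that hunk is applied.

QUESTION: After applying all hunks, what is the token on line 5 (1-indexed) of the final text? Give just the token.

Answer: wng

Derivation:
Hunk 1: at line 1 remove [tfeav,ttbe] add [tlg,htvdc] -> 6 lines: wqqeq kdh tlg htvdc wng hdo
Hunk 2: at line 1 remove [tlg,htvdc] add [nsnu,zddo] -> 6 lines: wqqeq kdh nsnu zddo wng hdo
Hunk 3: at line 1 remove [nsnu,zddo] add [urlrv,zar] -> 6 lines: wqqeq kdh urlrv zar wng hdo
Hunk 4: at line 2 remove [urlrv,zar] add [idfyz,zyg,esqs] -> 7 lines: wqqeq kdh idfyz zyg esqs wng hdo
Hunk 5: at line 2 remove [zyg,esqs] add [bagc] -> 6 lines: wqqeq kdh idfyz bagc wng hdo
Final line 5: wng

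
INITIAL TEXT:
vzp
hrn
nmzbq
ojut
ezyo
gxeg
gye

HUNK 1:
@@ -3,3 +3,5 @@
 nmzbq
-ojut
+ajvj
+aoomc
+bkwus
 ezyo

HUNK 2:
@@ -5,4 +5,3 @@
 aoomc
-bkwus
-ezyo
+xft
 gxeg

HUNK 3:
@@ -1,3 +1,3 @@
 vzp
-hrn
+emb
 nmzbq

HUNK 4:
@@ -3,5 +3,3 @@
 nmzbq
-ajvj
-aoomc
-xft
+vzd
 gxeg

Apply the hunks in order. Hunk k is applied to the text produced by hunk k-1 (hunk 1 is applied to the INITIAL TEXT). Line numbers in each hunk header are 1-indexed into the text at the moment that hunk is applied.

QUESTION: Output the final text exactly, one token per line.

Hunk 1: at line 3 remove [ojut] add [ajvj,aoomc,bkwus] -> 9 lines: vzp hrn nmzbq ajvj aoomc bkwus ezyo gxeg gye
Hunk 2: at line 5 remove [bkwus,ezyo] add [xft] -> 8 lines: vzp hrn nmzbq ajvj aoomc xft gxeg gye
Hunk 3: at line 1 remove [hrn] add [emb] -> 8 lines: vzp emb nmzbq ajvj aoomc xft gxeg gye
Hunk 4: at line 3 remove [ajvj,aoomc,xft] add [vzd] -> 6 lines: vzp emb nmzbq vzd gxeg gye

Answer: vzp
emb
nmzbq
vzd
gxeg
gye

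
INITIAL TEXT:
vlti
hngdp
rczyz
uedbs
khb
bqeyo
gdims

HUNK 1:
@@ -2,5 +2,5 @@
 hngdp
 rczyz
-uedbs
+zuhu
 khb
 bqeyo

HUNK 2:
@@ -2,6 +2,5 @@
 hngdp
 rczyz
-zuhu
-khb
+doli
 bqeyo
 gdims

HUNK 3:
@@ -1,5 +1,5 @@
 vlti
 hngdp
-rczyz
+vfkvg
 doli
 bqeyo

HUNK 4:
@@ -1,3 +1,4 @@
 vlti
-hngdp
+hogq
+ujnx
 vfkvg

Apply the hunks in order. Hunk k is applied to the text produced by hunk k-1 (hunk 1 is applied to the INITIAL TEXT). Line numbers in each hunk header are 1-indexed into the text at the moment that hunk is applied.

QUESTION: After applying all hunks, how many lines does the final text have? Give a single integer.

Answer: 7

Derivation:
Hunk 1: at line 2 remove [uedbs] add [zuhu] -> 7 lines: vlti hngdp rczyz zuhu khb bqeyo gdims
Hunk 2: at line 2 remove [zuhu,khb] add [doli] -> 6 lines: vlti hngdp rczyz doli bqeyo gdims
Hunk 3: at line 1 remove [rczyz] add [vfkvg] -> 6 lines: vlti hngdp vfkvg doli bqeyo gdims
Hunk 4: at line 1 remove [hngdp] add [hogq,ujnx] -> 7 lines: vlti hogq ujnx vfkvg doli bqeyo gdims
Final line count: 7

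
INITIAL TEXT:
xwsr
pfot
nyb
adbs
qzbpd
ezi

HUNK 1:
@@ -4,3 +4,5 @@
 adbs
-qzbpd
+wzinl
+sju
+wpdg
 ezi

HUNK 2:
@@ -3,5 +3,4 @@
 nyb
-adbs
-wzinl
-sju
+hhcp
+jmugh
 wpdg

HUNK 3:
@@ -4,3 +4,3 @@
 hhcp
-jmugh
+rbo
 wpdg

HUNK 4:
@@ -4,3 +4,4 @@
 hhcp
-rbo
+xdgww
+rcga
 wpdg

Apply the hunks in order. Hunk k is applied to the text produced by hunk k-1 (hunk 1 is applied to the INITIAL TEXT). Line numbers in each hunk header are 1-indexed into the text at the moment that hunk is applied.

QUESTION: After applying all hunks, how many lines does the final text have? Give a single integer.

Hunk 1: at line 4 remove [qzbpd] add [wzinl,sju,wpdg] -> 8 lines: xwsr pfot nyb adbs wzinl sju wpdg ezi
Hunk 2: at line 3 remove [adbs,wzinl,sju] add [hhcp,jmugh] -> 7 lines: xwsr pfot nyb hhcp jmugh wpdg ezi
Hunk 3: at line 4 remove [jmugh] add [rbo] -> 7 lines: xwsr pfot nyb hhcp rbo wpdg ezi
Hunk 4: at line 4 remove [rbo] add [xdgww,rcga] -> 8 lines: xwsr pfot nyb hhcp xdgww rcga wpdg ezi
Final line count: 8

Answer: 8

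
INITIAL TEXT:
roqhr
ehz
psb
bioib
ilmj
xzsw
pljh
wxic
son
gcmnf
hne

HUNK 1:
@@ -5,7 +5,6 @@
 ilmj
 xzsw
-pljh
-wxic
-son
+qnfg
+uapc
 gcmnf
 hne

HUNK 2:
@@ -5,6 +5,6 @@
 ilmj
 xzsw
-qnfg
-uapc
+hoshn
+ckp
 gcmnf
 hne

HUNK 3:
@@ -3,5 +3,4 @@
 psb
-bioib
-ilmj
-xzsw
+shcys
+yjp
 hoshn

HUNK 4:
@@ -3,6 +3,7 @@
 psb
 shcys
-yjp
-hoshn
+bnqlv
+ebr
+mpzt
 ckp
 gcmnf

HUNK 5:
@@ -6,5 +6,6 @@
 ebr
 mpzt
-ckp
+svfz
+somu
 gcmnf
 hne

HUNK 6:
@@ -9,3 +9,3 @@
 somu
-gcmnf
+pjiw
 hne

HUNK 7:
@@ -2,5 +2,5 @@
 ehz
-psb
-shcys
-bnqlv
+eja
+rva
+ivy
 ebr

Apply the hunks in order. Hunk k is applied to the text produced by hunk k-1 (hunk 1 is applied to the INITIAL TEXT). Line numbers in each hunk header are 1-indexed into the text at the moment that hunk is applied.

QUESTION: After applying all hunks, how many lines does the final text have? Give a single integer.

Hunk 1: at line 5 remove [pljh,wxic,son] add [qnfg,uapc] -> 10 lines: roqhr ehz psb bioib ilmj xzsw qnfg uapc gcmnf hne
Hunk 2: at line 5 remove [qnfg,uapc] add [hoshn,ckp] -> 10 lines: roqhr ehz psb bioib ilmj xzsw hoshn ckp gcmnf hne
Hunk 3: at line 3 remove [bioib,ilmj,xzsw] add [shcys,yjp] -> 9 lines: roqhr ehz psb shcys yjp hoshn ckp gcmnf hne
Hunk 4: at line 3 remove [yjp,hoshn] add [bnqlv,ebr,mpzt] -> 10 lines: roqhr ehz psb shcys bnqlv ebr mpzt ckp gcmnf hne
Hunk 5: at line 6 remove [ckp] add [svfz,somu] -> 11 lines: roqhr ehz psb shcys bnqlv ebr mpzt svfz somu gcmnf hne
Hunk 6: at line 9 remove [gcmnf] add [pjiw] -> 11 lines: roqhr ehz psb shcys bnqlv ebr mpzt svfz somu pjiw hne
Hunk 7: at line 2 remove [psb,shcys,bnqlv] add [eja,rva,ivy] -> 11 lines: roqhr ehz eja rva ivy ebr mpzt svfz somu pjiw hne
Final line count: 11

Answer: 11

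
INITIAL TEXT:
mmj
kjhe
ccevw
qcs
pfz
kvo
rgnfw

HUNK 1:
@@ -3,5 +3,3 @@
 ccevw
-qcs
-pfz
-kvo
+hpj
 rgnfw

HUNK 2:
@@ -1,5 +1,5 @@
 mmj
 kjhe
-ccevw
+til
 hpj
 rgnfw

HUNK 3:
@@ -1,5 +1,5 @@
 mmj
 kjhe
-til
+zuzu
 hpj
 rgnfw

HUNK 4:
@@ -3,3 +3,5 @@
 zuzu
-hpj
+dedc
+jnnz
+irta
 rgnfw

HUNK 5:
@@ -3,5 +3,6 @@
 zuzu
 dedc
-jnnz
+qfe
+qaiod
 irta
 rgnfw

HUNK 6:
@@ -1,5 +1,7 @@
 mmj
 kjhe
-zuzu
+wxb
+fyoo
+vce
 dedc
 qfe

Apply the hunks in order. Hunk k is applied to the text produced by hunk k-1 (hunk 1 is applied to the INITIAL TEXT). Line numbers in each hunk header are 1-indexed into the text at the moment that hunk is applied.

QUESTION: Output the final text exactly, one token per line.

Hunk 1: at line 3 remove [qcs,pfz,kvo] add [hpj] -> 5 lines: mmj kjhe ccevw hpj rgnfw
Hunk 2: at line 1 remove [ccevw] add [til] -> 5 lines: mmj kjhe til hpj rgnfw
Hunk 3: at line 1 remove [til] add [zuzu] -> 5 lines: mmj kjhe zuzu hpj rgnfw
Hunk 4: at line 3 remove [hpj] add [dedc,jnnz,irta] -> 7 lines: mmj kjhe zuzu dedc jnnz irta rgnfw
Hunk 5: at line 3 remove [jnnz] add [qfe,qaiod] -> 8 lines: mmj kjhe zuzu dedc qfe qaiod irta rgnfw
Hunk 6: at line 1 remove [zuzu] add [wxb,fyoo,vce] -> 10 lines: mmj kjhe wxb fyoo vce dedc qfe qaiod irta rgnfw

Answer: mmj
kjhe
wxb
fyoo
vce
dedc
qfe
qaiod
irta
rgnfw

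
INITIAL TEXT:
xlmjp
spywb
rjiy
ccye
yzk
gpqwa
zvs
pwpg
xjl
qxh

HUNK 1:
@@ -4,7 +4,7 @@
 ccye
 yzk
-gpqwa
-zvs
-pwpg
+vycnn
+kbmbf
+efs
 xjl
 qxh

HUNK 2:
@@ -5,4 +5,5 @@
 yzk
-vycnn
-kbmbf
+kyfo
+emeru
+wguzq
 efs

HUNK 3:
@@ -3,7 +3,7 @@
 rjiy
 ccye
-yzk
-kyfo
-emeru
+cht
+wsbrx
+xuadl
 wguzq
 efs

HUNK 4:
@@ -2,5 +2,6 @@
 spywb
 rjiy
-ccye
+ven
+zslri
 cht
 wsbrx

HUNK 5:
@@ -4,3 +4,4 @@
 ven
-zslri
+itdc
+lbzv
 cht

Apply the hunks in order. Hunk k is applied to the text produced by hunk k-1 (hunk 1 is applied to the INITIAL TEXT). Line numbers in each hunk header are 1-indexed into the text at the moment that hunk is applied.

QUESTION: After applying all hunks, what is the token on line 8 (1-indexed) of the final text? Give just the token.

Answer: wsbrx

Derivation:
Hunk 1: at line 4 remove [gpqwa,zvs,pwpg] add [vycnn,kbmbf,efs] -> 10 lines: xlmjp spywb rjiy ccye yzk vycnn kbmbf efs xjl qxh
Hunk 2: at line 5 remove [vycnn,kbmbf] add [kyfo,emeru,wguzq] -> 11 lines: xlmjp spywb rjiy ccye yzk kyfo emeru wguzq efs xjl qxh
Hunk 3: at line 3 remove [yzk,kyfo,emeru] add [cht,wsbrx,xuadl] -> 11 lines: xlmjp spywb rjiy ccye cht wsbrx xuadl wguzq efs xjl qxh
Hunk 4: at line 2 remove [ccye] add [ven,zslri] -> 12 lines: xlmjp spywb rjiy ven zslri cht wsbrx xuadl wguzq efs xjl qxh
Hunk 5: at line 4 remove [zslri] add [itdc,lbzv] -> 13 lines: xlmjp spywb rjiy ven itdc lbzv cht wsbrx xuadl wguzq efs xjl qxh
Final line 8: wsbrx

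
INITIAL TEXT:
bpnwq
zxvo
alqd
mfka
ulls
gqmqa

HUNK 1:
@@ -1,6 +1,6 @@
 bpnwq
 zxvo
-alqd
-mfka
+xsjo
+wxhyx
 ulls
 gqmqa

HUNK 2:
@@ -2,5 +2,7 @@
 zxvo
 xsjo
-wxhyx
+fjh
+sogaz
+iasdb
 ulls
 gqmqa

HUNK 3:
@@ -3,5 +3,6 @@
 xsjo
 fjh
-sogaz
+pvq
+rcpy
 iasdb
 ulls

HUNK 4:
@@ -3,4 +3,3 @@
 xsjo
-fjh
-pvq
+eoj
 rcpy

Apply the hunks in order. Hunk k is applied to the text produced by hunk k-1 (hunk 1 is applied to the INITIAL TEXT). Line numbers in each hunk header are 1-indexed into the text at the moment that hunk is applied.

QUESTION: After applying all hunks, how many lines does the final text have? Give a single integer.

Hunk 1: at line 1 remove [alqd,mfka] add [xsjo,wxhyx] -> 6 lines: bpnwq zxvo xsjo wxhyx ulls gqmqa
Hunk 2: at line 2 remove [wxhyx] add [fjh,sogaz,iasdb] -> 8 lines: bpnwq zxvo xsjo fjh sogaz iasdb ulls gqmqa
Hunk 3: at line 3 remove [sogaz] add [pvq,rcpy] -> 9 lines: bpnwq zxvo xsjo fjh pvq rcpy iasdb ulls gqmqa
Hunk 4: at line 3 remove [fjh,pvq] add [eoj] -> 8 lines: bpnwq zxvo xsjo eoj rcpy iasdb ulls gqmqa
Final line count: 8

Answer: 8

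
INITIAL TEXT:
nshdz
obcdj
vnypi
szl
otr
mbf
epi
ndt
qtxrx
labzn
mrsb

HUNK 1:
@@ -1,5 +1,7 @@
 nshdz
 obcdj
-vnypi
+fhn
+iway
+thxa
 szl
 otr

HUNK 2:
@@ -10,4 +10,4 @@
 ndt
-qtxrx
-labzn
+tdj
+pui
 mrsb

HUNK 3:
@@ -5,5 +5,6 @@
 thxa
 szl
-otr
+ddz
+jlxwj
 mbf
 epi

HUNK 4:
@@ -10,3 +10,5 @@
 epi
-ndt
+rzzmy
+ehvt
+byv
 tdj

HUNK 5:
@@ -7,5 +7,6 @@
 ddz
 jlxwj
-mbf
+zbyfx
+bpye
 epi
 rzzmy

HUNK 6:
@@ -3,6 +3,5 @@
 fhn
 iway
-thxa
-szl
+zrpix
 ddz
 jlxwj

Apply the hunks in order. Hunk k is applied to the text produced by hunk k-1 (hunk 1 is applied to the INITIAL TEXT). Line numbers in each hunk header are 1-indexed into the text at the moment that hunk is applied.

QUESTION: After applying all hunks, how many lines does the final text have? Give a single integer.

Answer: 16

Derivation:
Hunk 1: at line 1 remove [vnypi] add [fhn,iway,thxa] -> 13 lines: nshdz obcdj fhn iway thxa szl otr mbf epi ndt qtxrx labzn mrsb
Hunk 2: at line 10 remove [qtxrx,labzn] add [tdj,pui] -> 13 lines: nshdz obcdj fhn iway thxa szl otr mbf epi ndt tdj pui mrsb
Hunk 3: at line 5 remove [otr] add [ddz,jlxwj] -> 14 lines: nshdz obcdj fhn iway thxa szl ddz jlxwj mbf epi ndt tdj pui mrsb
Hunk 4: at line 10 remove [ndt] add [rzzmy,ehvt,byv] -> 16 lines: nshdz obcdj fhn iway thxa szl ddz jlxwj mbf epi rzzmy ehvt byv tdj pui mrsb
Hunk 5: at line 7 remove [mbf] add [zbyfx,bpye] -> 17 lines: nshdz obcdj fhn iway thxa szl ddz jlxwj zbyfx bpye epi rzzmy ehvt byv tdj pui mrsb
Hunk 6: at line 3 remove [thxa,szl] add [zrpix] -> 16 lines: nshdz obcdj fhn iway zrpix ddz jlxwj zbyfx bpye epi rzzmy ehvt byv tdj pui mrsb
Final line count: 16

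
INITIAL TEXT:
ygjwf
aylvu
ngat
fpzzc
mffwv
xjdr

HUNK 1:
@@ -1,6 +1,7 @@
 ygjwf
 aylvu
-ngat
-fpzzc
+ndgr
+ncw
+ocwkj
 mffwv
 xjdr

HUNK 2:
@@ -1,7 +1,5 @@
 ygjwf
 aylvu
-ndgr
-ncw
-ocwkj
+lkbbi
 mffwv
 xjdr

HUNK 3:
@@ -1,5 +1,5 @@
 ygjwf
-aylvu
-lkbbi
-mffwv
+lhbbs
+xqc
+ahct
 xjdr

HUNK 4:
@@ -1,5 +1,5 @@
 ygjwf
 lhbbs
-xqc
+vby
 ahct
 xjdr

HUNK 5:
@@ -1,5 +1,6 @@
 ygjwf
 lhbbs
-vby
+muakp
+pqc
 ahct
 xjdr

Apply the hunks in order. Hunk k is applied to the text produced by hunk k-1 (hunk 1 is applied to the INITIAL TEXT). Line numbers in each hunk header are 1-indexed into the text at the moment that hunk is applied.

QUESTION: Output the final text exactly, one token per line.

Answer: ygjwf
lhbbs
muakp
pqc
ahct
xjdr

Derivation:
Hunk 1: at line 1 remove [ngat,fpzzc] add [ndgr,ncw,ocwkj] -> 7 lines: ygjwf aylvu ndgr ncw ocwkj mffwv xjdr
Hunk 2: at line 1 remove [ndgr,ncw,ocwkj] add [lkbbi] -> 5 lines: ygjwf aylvu lkbbi mffwv xjdr
Hunk 3: at line 1 remove [aylvu,lkbbi,mffwv] add [lhbbs,xqc,ahct] -> 5 lines: ygjwf lhbbs xqc ahct xjdr
Hunk 4: at line 1 remove [xqc] add [vby] -> 5 lines: ygjwf lhbbs vby ahct xjdr
Hunk 5: at line 1 remove [vby] add [muakp,pqc] -> 6 lines: ygjwf lhbbs muakp pqc ahct xjdr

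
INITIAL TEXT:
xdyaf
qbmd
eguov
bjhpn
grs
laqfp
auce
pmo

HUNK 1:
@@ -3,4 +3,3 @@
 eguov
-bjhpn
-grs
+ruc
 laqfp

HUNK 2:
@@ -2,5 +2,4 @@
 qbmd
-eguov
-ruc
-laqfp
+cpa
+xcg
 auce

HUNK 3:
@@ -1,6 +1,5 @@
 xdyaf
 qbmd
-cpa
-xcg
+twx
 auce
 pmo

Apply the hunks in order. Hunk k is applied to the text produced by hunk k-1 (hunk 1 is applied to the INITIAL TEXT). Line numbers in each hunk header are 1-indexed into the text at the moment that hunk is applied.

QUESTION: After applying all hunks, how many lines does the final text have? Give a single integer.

Answer: 5

Derivation:
Hunk 1: at line 3 remove [bjhpn,grs] add [ruc] -> 7 lines: xdyaf qbmd eguov ruc laqfp auce pmo
Hunk 2: at line 2 remove [eguov,ruc,laqfp] add [cpa,xcg] -> 6 lines: xdyaf qbmd cpa xcg auce pmo
Hunk 3: at line 1 remove [cpa,xcg] add [twx] -> 5 lines: xdyaf qbmd twx auce pmo
Final line count: 5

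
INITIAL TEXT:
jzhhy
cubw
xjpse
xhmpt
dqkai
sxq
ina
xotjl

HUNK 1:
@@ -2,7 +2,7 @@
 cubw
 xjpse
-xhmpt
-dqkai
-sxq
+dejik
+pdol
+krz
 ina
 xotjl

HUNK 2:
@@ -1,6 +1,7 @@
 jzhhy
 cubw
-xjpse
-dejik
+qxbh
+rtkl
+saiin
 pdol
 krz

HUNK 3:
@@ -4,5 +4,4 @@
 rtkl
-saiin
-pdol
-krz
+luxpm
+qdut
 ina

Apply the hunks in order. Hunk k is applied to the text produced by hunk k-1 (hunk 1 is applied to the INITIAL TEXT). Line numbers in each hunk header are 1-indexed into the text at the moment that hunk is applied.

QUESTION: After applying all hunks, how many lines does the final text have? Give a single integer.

Hunk 1: at line 2 remove [xhmpt,dqkai,sxq] add [dejik,pdol,krz] -> 8 lines: jzhhy cubw xjpse dejik pdol krz ina xotjl
Hunk 2: at line 1 remove [xjpse,dejik] add [qxbh,rtkl,saiin] -> 9 lines: jzhhy cubw qxbh rtkl saiin pdol krz ina xotjl
Hunk 3: at line 4 remove [saiin,pdol,krz] add [luxpm,qdut] -> 8 lines: jzhhy cubw qxbh rtkl luxpm qdut ina xotjl
Final line count: 8

Answer: 8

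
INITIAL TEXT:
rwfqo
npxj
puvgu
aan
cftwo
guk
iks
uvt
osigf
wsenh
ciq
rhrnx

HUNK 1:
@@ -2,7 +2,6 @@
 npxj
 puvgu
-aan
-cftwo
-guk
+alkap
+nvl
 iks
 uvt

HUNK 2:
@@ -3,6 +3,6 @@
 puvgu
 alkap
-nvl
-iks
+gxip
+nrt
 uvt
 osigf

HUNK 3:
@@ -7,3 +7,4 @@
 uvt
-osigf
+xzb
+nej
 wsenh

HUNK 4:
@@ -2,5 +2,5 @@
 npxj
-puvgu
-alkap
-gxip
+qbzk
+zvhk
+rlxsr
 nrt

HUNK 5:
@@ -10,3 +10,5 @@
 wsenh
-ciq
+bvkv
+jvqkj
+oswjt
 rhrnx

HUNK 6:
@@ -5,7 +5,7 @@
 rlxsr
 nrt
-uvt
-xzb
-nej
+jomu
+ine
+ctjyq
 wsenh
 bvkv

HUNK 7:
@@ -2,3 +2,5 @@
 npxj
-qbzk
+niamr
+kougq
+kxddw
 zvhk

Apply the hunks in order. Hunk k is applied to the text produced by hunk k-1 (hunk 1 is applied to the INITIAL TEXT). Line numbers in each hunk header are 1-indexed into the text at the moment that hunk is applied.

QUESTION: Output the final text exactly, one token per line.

Answer: rwfqo
npxj
niamr
kougq
kxddw
zvhk
rlxsr
nrt
jomu
ine
ctjyq
wsenh
bvkv
jvqkj
oswjt
rhrnx

Derivation:
Hunk 1: at line 2 remove [aan,cftwo,guk] add [alkap,nvl] -> 11 lines: rwfqo npxj puvgu alkap nvl iks uvt osigf wsenh ciq rhrnx
Hunk 2: at line 3 remove [nvl,iks] add [gxip,nrt] -> 11 lines: rwfqo npxj puvgu alkap gxip nrt uvt osigf wsenh ciq rhrnx
Hunk 3: at line 7 remove [osigf] add [xzb,nej] -> 12 lines: rwfqo npxj puvgu alkap gxip nrt uvt xzb nej wsenh ciq rhrnx
Hunk 4: at line 2 remove [puvgu,alkap,gxip] add [qbzk,zvhk,rlxsr] -> 12 lines: rwfqo npxj qbzk zvhk rlxsr nrt uvt xzb nej wsenh ciq rhrnx
Hunk 5: at line 10 remove [ciq] add [bvkv,jvqkj,oswjt] -> 14 lines: rwfqo npxj qbzk zvhk rlxsr nrt uvt xzb nej wsenh bvkv jvqkj oswjt rhrnx
Hunk 6: at line 5 remove [uvt,xzb,nej] add [jomu,ine,ctjyq] -> 14 lines: rwfqo npxj qbzk zvhk rlxsr nrt jomu ine ctjyq wsenh bvkv jvqkj oswjt rhrnx
Hunk 7: at line 2 remove [qbzk] add [niamr,kougq,kxddw] -> 16 lines: rwfqo npxj niamr kougq kxddw zvhk rlxsr nrt jomu ine ctjyq wsenh bvkv jvqkj oswjt rhrnx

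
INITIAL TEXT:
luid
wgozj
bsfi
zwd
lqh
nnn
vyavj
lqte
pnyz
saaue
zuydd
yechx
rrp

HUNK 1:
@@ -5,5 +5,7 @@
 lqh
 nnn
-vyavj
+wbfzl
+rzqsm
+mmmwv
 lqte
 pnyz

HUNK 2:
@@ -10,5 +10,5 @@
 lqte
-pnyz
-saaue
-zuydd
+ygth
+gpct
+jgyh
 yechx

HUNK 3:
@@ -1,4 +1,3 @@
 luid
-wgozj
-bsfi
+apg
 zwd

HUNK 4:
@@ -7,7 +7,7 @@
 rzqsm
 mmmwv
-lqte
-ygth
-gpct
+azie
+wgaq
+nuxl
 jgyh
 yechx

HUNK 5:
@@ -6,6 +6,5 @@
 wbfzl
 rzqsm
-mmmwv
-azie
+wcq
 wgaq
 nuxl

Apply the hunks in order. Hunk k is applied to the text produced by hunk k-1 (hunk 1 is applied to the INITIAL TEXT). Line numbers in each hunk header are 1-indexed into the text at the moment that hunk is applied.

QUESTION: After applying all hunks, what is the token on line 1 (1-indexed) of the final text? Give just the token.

Hunk 1: at line 5 remove [vyavj] add [wbfzl,rzqsm,mmmwv] -> 15 lines: luid wgozj bsfi zwd lqh nnn wbfzl rzqsm mmmwv lqte pnyz saaue zuydd yechx rrp
Hunk 2: at line 10 remove [pnyz,saaue,zuydd] add [ygth,gpct,jgyh] -> 15 lines: luid wgozj bsfi zwd lqh nnn wbfzl rzqsm mmmwv lqte ygth gpct jgyh yechx rrp
Hunk 3: at line 1 remove [wgozj,bsfi] add [apg] -> 14 lines: luid apg zwd lqh nnn wbfzl rzqsm mmmwv lqte ygth gpct jgyh yechx rrp
Hunk 4: at line 7 remove [lqte,ygth,gpct] add [azie,wgaq,nuxl] -> 14 lines: luid apg zwd lqh nnn wbfzl rzqsm mmmwv azie wgaq nuxl jgyh yechx rrp
Hunk 5: at line 6 remove [mmmwv,azie] add [wcq] -> 13 lines: luid apg zwd lqh nnn wbfzl rzqsm wcq wgaq nuxl jgyh yechx rrp
Final line 1: luid

Answer: luid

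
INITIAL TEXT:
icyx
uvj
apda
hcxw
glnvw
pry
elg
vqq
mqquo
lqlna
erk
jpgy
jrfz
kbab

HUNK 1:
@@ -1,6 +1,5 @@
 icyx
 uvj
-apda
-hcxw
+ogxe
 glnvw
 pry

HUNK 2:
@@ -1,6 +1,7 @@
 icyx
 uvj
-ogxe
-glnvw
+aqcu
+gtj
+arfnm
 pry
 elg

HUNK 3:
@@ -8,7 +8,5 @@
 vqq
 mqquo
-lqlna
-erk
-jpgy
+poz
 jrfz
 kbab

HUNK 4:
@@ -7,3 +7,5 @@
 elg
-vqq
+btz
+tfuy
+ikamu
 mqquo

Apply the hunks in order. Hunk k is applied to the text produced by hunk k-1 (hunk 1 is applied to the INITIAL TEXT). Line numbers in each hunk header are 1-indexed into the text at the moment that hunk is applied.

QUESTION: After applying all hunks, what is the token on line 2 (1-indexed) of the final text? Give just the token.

Answer: uvj

Derivation:
Hunk 1: at line 1 remove [apda,hcxw] add [ogxe] -> 13 lines: icyx uvj ogxe glnvw pry elg vqq mqquo lqlna erk jpgy jrfz kbab
Hunk 2: at line 1 remove [ogxe,glnvw] add [aqcu,gtj,arfnm] -> 14 lines: icyx uvj aqcu gtj arfnm pry elg vqq mqquo lqlna erk jpgy jrfz kbab
Hunk 3: at line 8 remove [lqlna,erk,jpgy] add [poz] -> 12 lines: icyx uvj aqcu gtj arfnm pry elg vqq mqquo poz jrfz kbab
Hunk 4: at line 7 remove [vqq] add [btz,tfuy,ikamu] -> 14 lines: icyx uvj aqcu gtj arfnm pry elg btz tfuy ikamu mqquo poz jrfz kbab
Final line 2: uvj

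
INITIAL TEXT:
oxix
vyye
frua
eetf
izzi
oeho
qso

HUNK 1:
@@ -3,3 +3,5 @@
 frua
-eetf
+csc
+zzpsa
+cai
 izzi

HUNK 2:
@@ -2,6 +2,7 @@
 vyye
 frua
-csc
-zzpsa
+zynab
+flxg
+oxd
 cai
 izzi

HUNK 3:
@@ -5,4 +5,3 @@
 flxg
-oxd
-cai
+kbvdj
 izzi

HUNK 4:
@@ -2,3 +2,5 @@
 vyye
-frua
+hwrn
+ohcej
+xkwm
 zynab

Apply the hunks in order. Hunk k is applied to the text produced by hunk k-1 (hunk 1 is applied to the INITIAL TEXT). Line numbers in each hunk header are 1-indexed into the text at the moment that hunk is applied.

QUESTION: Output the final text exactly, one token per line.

Answer: oxix
vyye
hwrn
ohcej
xkwm
zynab
flxg
kbvdj
izzi
oeho
qso

Derivation:
Hunk 1: at line 3 remove [eetf] add [csc,zzpsa,cai] -> 9 lines: oxix vyye frua csc zzpsa cai izzi oeho qso
Hunk 2: at line 2 remove [csc,zzpsa] add [zynab,flxg,oxd] -> 10 lines: oxix vyye frua zynab flxg oxd cai izzi oeho qso
Hunk 3: at line 5 remove [oxd,cai] add [kbvdj] -> 9 lines: oxix vyye frua zynab flxg kbvdj izzi oeho qso
Hunk 4: at line 2 remove [frua] add [hwrn,ohcej,xkwm] -> 11 lines: oxix vyye hwrn ohcej xkwm zynab flxg kbvdj izzi oeho qso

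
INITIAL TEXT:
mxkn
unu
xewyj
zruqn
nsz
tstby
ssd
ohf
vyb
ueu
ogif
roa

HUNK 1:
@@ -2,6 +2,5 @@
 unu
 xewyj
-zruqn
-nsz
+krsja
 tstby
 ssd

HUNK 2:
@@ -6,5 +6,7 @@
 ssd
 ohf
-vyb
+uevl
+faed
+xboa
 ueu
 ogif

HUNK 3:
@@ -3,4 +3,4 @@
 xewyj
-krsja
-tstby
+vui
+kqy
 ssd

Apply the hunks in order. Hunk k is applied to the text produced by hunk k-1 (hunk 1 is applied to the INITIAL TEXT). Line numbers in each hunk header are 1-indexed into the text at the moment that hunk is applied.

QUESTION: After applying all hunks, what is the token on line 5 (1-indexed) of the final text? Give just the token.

Answer: kqy

Derivation:
Hunk 1: at line 2 remove [zruqn,nsz] add [krsja] -> 11 lines: mxkn unu xewyj krsja tstby ssd ohf vyb ueu ogif roa
Hunk 2: at line 6 remove [vyb] add [uevl,faed,xboa] -> 13 lines: mxkn unu xewyj krsja tstby ssd ohf uevl faed xboa ueu ogif roa
Hunk 3: at line 3 remove [krsja,tstby] add [vui,kqy] -> 13 lines: mxkn unu xewyj vui kqy ssd ohf uevl faed xboa ueu ogif roa
Final line 5: kqy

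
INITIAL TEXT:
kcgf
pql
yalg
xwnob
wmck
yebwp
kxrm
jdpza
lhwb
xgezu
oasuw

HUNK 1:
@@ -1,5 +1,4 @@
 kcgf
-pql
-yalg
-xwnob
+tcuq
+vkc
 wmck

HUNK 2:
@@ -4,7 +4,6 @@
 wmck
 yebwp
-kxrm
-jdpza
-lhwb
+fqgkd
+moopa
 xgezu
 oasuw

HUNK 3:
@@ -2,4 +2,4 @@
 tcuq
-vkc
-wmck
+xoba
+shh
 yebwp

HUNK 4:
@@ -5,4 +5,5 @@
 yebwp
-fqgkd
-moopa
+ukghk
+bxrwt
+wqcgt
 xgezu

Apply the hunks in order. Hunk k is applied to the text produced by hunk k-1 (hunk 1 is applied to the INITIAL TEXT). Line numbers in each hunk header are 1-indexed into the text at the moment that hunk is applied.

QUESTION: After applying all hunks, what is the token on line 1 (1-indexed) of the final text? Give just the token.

Answer: kcgf

Derivation:
Hunk 1: at line 1 remove [pql,yalg,xwnob] add [tcuq,vkc] -> 10 lines: kcgf tcuq vkc wmck yebwp kxrm jdpza lhwb xgezu oasuw
Hunk 2: at line 4 remove [kxrm,jdpza,lhwb] add [fqgkd,moopa] -> 9 lines: kcgf tcuq vkc wmck yebwp fqgkd moopa xgezu oasuw
Hunk 3: at line 2 remove [vkc,wmck] add [xoba,shh] -> 9 lines: kcgf tcuq xoba shh yebwp fqgkd moopa xgezu oasuw
Hunk 4: at line 5 remove [fqgkd,moopa] add [ukghk,bxrwt,wqcgt] -> 10 lines: kcgf tcuq xoba shh yebwp ukghk bxrwt wqcgt xgezu oasuw
Final line 1: kcgf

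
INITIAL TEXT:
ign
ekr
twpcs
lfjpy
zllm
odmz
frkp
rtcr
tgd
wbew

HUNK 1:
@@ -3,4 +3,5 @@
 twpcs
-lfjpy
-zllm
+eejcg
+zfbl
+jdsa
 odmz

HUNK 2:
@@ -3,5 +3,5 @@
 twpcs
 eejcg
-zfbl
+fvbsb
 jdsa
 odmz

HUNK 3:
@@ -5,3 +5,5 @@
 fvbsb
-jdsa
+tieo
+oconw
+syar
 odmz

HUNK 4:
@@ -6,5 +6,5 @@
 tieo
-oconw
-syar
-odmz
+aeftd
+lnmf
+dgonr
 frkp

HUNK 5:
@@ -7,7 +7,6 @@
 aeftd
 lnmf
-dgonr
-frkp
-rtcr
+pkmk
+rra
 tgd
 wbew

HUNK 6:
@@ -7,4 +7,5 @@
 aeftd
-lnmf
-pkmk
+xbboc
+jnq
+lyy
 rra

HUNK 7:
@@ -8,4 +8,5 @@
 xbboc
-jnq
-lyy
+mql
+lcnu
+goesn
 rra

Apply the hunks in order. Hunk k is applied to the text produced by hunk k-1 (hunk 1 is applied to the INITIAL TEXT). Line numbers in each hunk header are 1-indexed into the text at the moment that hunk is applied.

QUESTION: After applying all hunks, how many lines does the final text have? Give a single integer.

Answer: 14

Derivation:
Hunk 1: at line 3 remove [lfjpy,zllm] add [eejcg,zfbl,jdsa] -> 11 lines: ign ekr twpcs eejcg zfbl jdsa odmz frkp rtcr tgd wbew
Hunk 2: at line 3 remove [zfbl] add [fvbsb] -> 11 lines: ign ekr twpcs eejcg fvbsb jdsa odmz frkp rtcr tgd wbew
Hunk 3: at line 5 remove [jdsa] add [tieo,oconw,syar] -> 13 lines: ign ekr twpcs eejcg fvbsb tieo oconw syar odmz frkp rtcr tgd wbew
Hunk 4: at line 6 remove [oconw,syar,odmz] add [aeftd,lnmf,dgonr] -> 13 lines: ign ekr twpcs eejcg fvbsb tieo aeftd lnmf dgonr frkp rtcr tgd wbew
Hunk 5: at line 7 remove [dgonr,frkp,rtcr] add [pkmk,rra] -> 12 lines: ign ekr twpcs eejcg fvbsb tieo aeftd lnmf pkmk rra tgd wbew
Hunk 6: at line 7 remove [lnmf,pkmk] add [xbboc,jnq,lyy] -> 13 lines: ign ekr twpcs eejcg fvbsb tieo aeftd xbboc jnq lyy rra tgd wbew
Hunk 7: at line 8 remove [jnq,lyy] add [mql,lcnu,goesn] -> 14 lines: ign ekr twpcs eejcg fvbsb tieo aeftd xbboc mql lcnu goesn rra tgd wbew
Final line count: 14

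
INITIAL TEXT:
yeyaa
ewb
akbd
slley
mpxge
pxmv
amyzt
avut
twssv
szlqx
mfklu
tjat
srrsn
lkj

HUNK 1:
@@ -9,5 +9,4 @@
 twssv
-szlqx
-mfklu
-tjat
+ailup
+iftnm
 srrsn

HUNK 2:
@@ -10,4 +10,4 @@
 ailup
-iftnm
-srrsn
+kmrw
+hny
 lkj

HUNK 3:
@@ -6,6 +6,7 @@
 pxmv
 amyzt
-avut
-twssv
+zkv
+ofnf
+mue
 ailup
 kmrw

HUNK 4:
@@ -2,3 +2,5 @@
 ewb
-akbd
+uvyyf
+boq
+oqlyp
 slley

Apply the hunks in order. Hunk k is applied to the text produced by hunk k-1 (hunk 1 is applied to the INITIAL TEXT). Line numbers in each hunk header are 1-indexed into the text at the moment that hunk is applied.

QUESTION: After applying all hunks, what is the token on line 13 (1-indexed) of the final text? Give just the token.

Hunk 1: at line 9 remove [szlqx,mfklu,tjat] add [ailup,iftnm] -> 13 lines: yeyaa ewb akbd slley mpxge pxmv amyzt avut twssv ailup iftnm srrsn lkj
Hunk 2: at line 10 remove [iftnm,srrsn] add [kmrw,hny] -> 13 lines: yeyaa ewb akbd slley mpxge pxmv amyzt avut twssv ailup kmrw hny lkj
Hunk 3: at line 6 remove [avut,twssv] add [zkv,ofnf,mue] -> 14 lines: yeyaa ewb akbd slley mpxge pxmv amyzt zkv ofnf mue ailup kmrw hny lkj
Hunk 4: at line 2 remove [akbd] add [uvyyf,boq,oqlyp] -> 16 lines: yeyaa ewb uvyyf boq oqlyp slley mpxge pxmv amyzt zkv ofnf mue ailup kmrw hny lkj
Final line 13: ailup

Answer: ailup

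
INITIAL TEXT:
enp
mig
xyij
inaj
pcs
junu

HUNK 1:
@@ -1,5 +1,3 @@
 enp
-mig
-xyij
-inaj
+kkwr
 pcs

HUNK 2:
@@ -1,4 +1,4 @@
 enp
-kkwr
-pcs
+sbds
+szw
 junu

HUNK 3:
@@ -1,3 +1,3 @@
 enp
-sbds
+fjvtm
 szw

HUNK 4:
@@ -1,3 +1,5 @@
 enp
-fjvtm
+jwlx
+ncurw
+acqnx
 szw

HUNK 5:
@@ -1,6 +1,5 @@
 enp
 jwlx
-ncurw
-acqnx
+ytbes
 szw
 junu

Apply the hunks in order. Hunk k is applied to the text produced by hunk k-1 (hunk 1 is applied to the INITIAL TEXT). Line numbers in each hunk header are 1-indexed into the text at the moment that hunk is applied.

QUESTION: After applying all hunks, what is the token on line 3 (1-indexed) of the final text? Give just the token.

Hunk 1: at line 1 remove [mig,xyij,inaj] add [kkwr] -> 4 lines: enp kkwr pcs junu
Hunk 2: at line 1 remove [kkwr,pcs] add [sbds,szw] -> 4 lines: enp sbds szw junu
Hunk 3: at line 1 remove [sbds] add [fjvtm] -> 4 lines: enp fjvtm szw junu
Hunk 4: at line 1 remove [fjvtm] add [jwlx,ncurw,acqnx] -> 6 lines: enp jwlx ncurw acqnx szw junu
Hunk 5: at line 1 remove [ncurw,acqnx] add [ytbes] -> 5 lines: enp jwlx ytbes szw junu
Final line 3: ytbes

Answer: ytbes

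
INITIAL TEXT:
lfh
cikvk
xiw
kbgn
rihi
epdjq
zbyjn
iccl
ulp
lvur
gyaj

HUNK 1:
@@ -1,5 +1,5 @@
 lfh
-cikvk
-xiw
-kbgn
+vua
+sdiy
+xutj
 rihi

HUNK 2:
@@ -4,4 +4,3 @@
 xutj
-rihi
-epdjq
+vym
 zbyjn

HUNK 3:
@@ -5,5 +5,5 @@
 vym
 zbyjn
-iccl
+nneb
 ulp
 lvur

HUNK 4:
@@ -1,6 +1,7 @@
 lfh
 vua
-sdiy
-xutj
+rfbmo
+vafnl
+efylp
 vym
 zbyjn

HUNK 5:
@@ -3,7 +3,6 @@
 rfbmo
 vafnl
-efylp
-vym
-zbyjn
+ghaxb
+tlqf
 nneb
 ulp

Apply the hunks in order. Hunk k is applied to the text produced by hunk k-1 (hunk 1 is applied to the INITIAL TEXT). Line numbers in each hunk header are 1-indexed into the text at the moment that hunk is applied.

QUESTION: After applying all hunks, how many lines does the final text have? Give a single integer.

Answer: 10

Derivation:
Hunk 1: at line 1 remove [cikvk,xiw,kbgn] add [vua,sdiy,xutj] -> 11 lines: lfh vua sdiy xutj rihi epdjq zbyjn iccl ulp lvur gyaj
Hunk 2: at line 4 remove [rihi,epdjq] add [vym] -> 10 lines: lfh vua sdiy xutj vym zbyjn iccl ulp lvur gyaj
Hunk 3: at line 5 remove [iccl] add [nneb] -> 10 lines: lfh vua sdiy xutj vym zbyjn nneb ulp lvur gyaj
Hunk 4: at line 1 remove [sdiy,xutj] add [rfbmo,vafnl,efylp] -> 11 lines: lfh vua rfbmo vafnl efylp vym zbyjn nneb ulp lvur gyaj
Hunk 5: at line 3 remove [efylp,vym,zbyjn] add [ghaxb,tlqf] -> 10 lines: lfh vua rfbmo vafnl ghaxb tlqf nneb ulp lvur gyaj
Final line count: 10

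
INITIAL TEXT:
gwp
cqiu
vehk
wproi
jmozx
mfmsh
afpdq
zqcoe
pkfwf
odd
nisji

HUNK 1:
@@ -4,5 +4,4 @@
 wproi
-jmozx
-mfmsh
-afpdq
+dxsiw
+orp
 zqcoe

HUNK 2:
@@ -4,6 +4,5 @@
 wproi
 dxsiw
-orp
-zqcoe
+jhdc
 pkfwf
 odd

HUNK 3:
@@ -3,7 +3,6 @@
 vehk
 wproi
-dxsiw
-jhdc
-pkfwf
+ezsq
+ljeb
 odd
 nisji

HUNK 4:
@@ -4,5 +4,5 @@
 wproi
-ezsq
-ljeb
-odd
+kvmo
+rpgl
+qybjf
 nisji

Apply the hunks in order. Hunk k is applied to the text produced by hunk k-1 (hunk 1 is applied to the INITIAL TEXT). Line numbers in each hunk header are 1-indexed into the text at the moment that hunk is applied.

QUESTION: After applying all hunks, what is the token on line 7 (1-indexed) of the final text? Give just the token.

Answer: qybjf

Derivation:
Hunk 1: at line 4 remove [jmozx,mfmsh,afpdq] add [dxsiw,orp] -> 10 lines: gwp cqiu vehk wproi dxsiw orp zqcoe pkfwf odd nisji
Hunk 2: at line 4 remove [orp,zqcoe] add [jhdc] -> 9 lines: gwp cqiu vehk wproi dxsiw jhdc pkfwf odd nisji
Hunk 3: at line 3 remove [dxsiw,jhdc,pkfwf] add [ezsq,ljeb] -> 8 lines: gwp cqiu vehk wproi ezsq ljeb odd nisji
Hunk 4: at line 4 remove [ezsq,ljeb,odd] add [kvmo,rpgl,qybjf] -> 8 lines: gwp cqiu vehk wproi kvmo rpgl qybjf nisji
Final line 7: qybjf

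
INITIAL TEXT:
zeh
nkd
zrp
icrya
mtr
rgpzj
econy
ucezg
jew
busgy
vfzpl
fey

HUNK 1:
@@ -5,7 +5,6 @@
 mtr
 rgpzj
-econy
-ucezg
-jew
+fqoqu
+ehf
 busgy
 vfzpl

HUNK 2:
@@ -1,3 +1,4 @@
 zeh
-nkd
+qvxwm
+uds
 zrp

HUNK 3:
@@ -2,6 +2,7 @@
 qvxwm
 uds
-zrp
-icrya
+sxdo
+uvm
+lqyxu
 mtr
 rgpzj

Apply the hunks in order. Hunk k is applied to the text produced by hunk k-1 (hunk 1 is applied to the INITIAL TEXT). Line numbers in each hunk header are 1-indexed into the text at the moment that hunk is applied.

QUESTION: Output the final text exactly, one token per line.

Hunk 1: at line 5 remove [econy,ucezg,jew] add [fqoqu,ehf] -> 11 lines: zeh nkd zrp icrya mtr rgpzj fqoqu ehf busgy vfzpl fey
Hunk 2: at line 1 remove [nkd] add [qvxwm,uds] -> 12 lines: zeh qvxwm uds zrp icrya mtr rgpzj fqoqu ehf busgy vfzpl fey
Hunk 3: at line 2 remove [zrp,icrya] add [sxdo,uvm,lqyxu] -> 13 lines: zeh qvxwm uds sxdo uvm lqyxu mtr rgpzj fqoqu ehf busgy vfzpl fey

Answer: zeh
qvxwm
uds
sxdo
uvm
lqyxu
mtr
rgpzj
fqoqu
ehf
busgy
vfzpl
fey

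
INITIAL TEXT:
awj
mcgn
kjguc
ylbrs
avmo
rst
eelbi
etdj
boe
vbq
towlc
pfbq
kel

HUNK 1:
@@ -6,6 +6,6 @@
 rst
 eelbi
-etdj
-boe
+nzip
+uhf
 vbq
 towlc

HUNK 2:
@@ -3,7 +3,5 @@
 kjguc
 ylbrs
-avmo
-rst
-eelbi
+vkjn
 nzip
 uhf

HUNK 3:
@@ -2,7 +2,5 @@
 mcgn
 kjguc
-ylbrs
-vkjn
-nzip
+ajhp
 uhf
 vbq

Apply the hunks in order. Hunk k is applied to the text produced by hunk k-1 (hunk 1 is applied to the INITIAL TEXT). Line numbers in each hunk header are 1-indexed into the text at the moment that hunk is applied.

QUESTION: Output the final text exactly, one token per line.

Hunk 1: at line 6 remove [etdj,boe] add [nzip,uhf] -> 13 lines: awj mcgn kjguc ylbrs avmo rst eelbi nzip uhf vbq towlc pfbq kel
Hunk 2: at line 3 remove [avmo,rst,eelbi] add [vkjn] -> 11 lines: awj mcgn kjguc ylbrs vkjn nzip uhf vbq towlc pfbq kel
Hunk 3: at line 2 remove [ylbrs,vkjn,nzip] add [ajhp] -> 9 lines: awj mcgn kjguc ajhp uhf vbq towlc pfbq kel

Answer: awj
mcgn
kjguc
ajhp
uhf
vbq
towlc
pfbq
kel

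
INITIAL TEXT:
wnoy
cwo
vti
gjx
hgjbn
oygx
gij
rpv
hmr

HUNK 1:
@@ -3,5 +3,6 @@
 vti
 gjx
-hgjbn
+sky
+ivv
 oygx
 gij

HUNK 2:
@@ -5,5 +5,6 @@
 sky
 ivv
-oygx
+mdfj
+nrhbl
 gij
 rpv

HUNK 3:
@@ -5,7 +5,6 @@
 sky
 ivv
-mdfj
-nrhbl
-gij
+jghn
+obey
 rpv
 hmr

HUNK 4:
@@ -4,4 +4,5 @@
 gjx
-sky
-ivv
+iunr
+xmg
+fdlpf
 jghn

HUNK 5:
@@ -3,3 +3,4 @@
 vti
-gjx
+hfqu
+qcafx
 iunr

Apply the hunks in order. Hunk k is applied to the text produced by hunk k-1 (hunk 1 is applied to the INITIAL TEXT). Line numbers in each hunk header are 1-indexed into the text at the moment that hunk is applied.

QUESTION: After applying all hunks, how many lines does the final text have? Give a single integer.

Hunk 1: at line 3 remove [hgjbn] add [sky,ivv] -> 10 lines: wnoy cwo vti gjx sky ivv oygx gij rpv hmr
Hunk 2: at line 5 remove [oygx] add [mdfj,nrhbl] -> 11 lines: wnoy cwo vti gjx sky ivv mdfj nrhbl gij rpv hmr
Hunk 3: at line 5 remove [mdfj,nrhbl,gij] add [jghn,obey] -> 10 lines: wnoy cwo vti gjx sky ivv jghn obey rpv hmr
Hunk 4: at line 4 remove [sky,ivv] add [iunr,xmg,fdlpf] -> 11 lines: wnoy cwo vti gjx iunr xmg fdlpf jghn obey rpv hmr
Hunk 5: at line 3 remove [gjx] add [hfqu,qcafx] -> 12 lines: wnoy cwo vti hfqu qcafx iunr xmg fdlpf jghn obey rpv hmr
Final line count: 12

Answer: 12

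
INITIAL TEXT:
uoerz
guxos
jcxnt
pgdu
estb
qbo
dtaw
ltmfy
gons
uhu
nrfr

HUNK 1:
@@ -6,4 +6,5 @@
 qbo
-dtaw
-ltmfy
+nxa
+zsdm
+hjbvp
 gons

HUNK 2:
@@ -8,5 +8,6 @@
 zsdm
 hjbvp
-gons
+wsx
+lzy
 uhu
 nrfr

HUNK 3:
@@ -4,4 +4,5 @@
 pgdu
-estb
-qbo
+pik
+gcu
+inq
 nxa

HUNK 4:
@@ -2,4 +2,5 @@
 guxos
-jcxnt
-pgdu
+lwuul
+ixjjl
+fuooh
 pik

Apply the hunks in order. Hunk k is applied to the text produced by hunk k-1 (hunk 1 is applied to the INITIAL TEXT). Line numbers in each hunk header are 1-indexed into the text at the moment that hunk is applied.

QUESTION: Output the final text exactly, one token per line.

Answer: uoerz
guxos
lwuul
ixjjl
fuooh
pik
gcu
inq
nxa
zsdm
hjbvp
wsx
lzy
uhu
nrfr

Derivation:
Hunk 1: at line 6 remove [dtaw,ltmfy] add [nxa,zsdm,hjbvp] -> 12 lines: uoerz guxos jcxnt pgdu estb qbo nxa zsdm hjbvp gons uhu nrfr
Hunk 2: at line 8 remove [gons] add [wsx,lzy] -> 13 lines: uoerz guxos jcxnt pgdu estb qbo nxa zsdm hjbvp wsx lzy uhu nrfr
Hunk 3: at line 4 remove [estb,qbo] add [pik,gcu,inq] -> 14 lines: uoerz guxos jcxnt pgdu pik gcu inq nxa zsdm hjbvp wsx lzy uhu nrfr
Hunk 4: at line 2 remove [jcxnt,pgdu] add [lwuul,ixjjl,fuooh] -> 15 lines: uoerz guxos lwuul ixjjl fuooh pik gcu inq nxa zsdm hjbvp wsx lzy uhu nrfr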